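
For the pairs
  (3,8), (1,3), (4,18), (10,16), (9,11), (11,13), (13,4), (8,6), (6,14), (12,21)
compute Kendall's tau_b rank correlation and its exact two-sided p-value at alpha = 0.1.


Step 1: Enumerate the 45 unordered pairs (i,j) with i<j and classify each by sign(x_j-x_i) * sign(y_j-y_i).
  (1,2):dx=-2,dy=-5->C; (1,3):dx=+1,dy=+10->C; (1,4):dx=+7,dy=+8->C; (1,5):dx=+6,dy=+3->C
  (1,6):dx=+8,dy=+5->C; (1,7):dx=+10,dy=-4->D; (1,8):dx=+5,dy=-2->D; (1,9):dx=+3,dy=+6->C
  (1,10):dx=+9,dy=+13->C; (2,3):dx=+3,dy=+15->C; (2,4):dx=+9,dy=+13->C; (2,5):dx=+8,dy=+8->C
  (2,6):dx=+10,dy=+10->C; (2,7):dx=+12,dy=+1->C; (2,8):dx=+7,dy=+3->C; (2,9):dx=+5,dy=+11->C
  (2,10):dx=+11,dy=+18->C; (3,4):dx=+6,dy=-2->D; (3,5):dx=+5,dy=-7->D; (3,6):dx=+7,dy=-5->D
  (3,7):dx=+9,dy=-14->D; (3,8):dx=+4,dy=-12->D; (3,9):dx=+2,dy=-4->D; (3,10):dx=+8,dy=+3->C
  (4,5):dx=-1,dy=-5->C; (4,6):dx=+1,dy=-3->D; (4,7):dx=+3,dy=-12->D; (4,8):dx=-2,dy=-10->C
  (4,9):dx=-4,dy=-2->C; (4,10):dx=+2,dy=+5->C; (5,6):dx=+2,dy=+2->C; (5,7):dx=+4,dy=-7->D
  (5,8):dx=-1,dy=-5->C; (5,9):dx=-3,dy=+3->D; (5,10):dx=+3,dy=+10->C; (6,7):dx=+2,dy=-9->D
  (6,8):dx=-3,dy=-7->C; (6,9):dx=-5,dy=+1->D; (6,10):dx=+1,dy=+8->C; (7,8):dx=-5,dy=+2->D
  (7,9):dx=-7,dy=+10->D; (7,10):dx=-1,dy=+17->D; (8,9):dx=-2,dy=+8->D; (8,10):dx=+4,dy=+15->C
  (9,10):dx=+6,dy=+7->C
Step 2: C = 27, D = 18, total pairs = 45.
Step 3: tau = (C - D)/(n(n-1)/2) = (27 - 18)/45 = 0.200000.
Step 4: Exact two-sided p-value (enumerate n! = 3628800 permutations of y under H0): p = 0.484313.
Step 5: alpha = 0.1. fail to reject H0.

tau_b = 0.2000 (C=27, D=18), p = 0.484313, fail to reject H0.


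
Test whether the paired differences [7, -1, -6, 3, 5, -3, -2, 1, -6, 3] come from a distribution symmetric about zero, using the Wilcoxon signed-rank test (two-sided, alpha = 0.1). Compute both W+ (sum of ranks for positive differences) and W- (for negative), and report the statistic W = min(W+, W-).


Step 1: Drop any zero differences (none here) and take |d_i|.
|d| = [7, 1, 6, 3, 5, 3, 2, 1, 6, 3]
Step 2: Midrank |d_i| (ties get averaged ranks).
ranks: |7|->10, |1|->1.5, |6|->8.5, |3|->5, |5|->7, |3|->5, |2|->3, |1|->1.5, |6|->8.5, |3|->5
Step 3: Attach original signs; sum ranks with positive sign and with negative sign.
W+ = 10 + 5 + 7 + 1.5 + 5 = 28.5
W- = 1.5 + 8.5 + 5 + 3 + 8.5 = 26.5
(Check: W+ + W- = 55 should equal n(n+1)/2 = 55.)
Step 4: Test statistic W = min(W+, W-) = 26.5.
Step 5: Ties in |d|, so use the tie-corrected normal approximation.
        E[W] = n(n+1)/4 = 10*11/4 = 27.5.
        Tie groups: |d|=1 (t=2), |d|=3 (t=3), |d|=6 (t=2); sum(t^3 - t) = 36.
        Var[W] = n(n+1)(2n+1)/24 - sum(t^3-t)/48 = 2310/24 - 36/48 = 95.5.
        z = (W - E[W]) / sqrt(Var[W]) = (26.5 - 27.5) / 9.7724 = -0.1023.
        Two-sided p = 2*Phi(z) = 0.918496.
Step 6: alpha = 0.1. fail to reject H0.

W+ = 28.5, W- = 26.5, W = min = 26.5, p = 0.918496, fail to reject H0.


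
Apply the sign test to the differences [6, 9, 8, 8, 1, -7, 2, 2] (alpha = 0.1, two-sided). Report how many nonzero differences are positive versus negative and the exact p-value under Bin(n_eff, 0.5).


Step 1: Discard zero differences. Original n = 8; n_eff = number of nonzero differences = 8.
Nonzero differences (with sign): +6, +9, +8, +8, +1, -7, +2, +2
Step 2: Count signs: positive = 7, negative = 1.
Step 3: Under H0: P(positive) = 0.5, so the number of positives S ~ Bin(8, 0.5).
Step 4: Two-sided exact p-value = sum of Bin(8,0.5) probabilities at or below the observed probability = 0.070312.
Step 5: alpha = 0.1. reject H0.

n_eff = 8, pos = 7, neg = 1, p = 0.070312, reject H0.


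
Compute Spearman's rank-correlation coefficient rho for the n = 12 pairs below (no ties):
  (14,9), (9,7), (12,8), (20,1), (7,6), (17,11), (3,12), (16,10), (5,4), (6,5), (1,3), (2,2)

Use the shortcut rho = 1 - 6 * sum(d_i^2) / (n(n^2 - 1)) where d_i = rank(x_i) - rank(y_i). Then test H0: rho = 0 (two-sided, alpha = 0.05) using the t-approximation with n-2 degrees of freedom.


Step 1: Rank x and y separately (midranks; no ties here).
rank(x): 14->9, 9->7, 12->8, 20->12, 7->6, 17->11, 3->3, 16->10, 5->4, 6->5, 1->1, 2->2
rank(y): 9->9, 7->7, 8->8, 1->1, 6->6, 11->11, 12->12, 10->10, 4->4, 5->5, 3->3, 2->2
Step 2: d_i = R_x(i) - R_y(i); compute d_i^2.
  (9-9)^2=0, (7-7)^2=0, (8-8)^2=0, (12-1)^2=121, (6-6)^2=0, (11-11)^2=0, (3-12)^2=81, (10-10)^2=0, (4-4)^2=0, (5-5)^2=0, (1-3)^2=4, (2-2)^2=0
sum(d^2) = 206.
Step 3: rho = 1 - 6*206 / (12*(12^2 - 1)) = 1 - 1236/1716 = 0.279720.
Step 4: Under H0, t = rho * sqrt((n-2)/(1-rho^2)) = 0.9213 ~ t(10).
Step 5: Two-sided p-value from the t-distribution with 10 df = 0.378569.
Step 6: alpha = 0.05. fail to reject H0.

rho = 0.2797, p = 0.378569, fail to reject H0 at alpha = 0.05.


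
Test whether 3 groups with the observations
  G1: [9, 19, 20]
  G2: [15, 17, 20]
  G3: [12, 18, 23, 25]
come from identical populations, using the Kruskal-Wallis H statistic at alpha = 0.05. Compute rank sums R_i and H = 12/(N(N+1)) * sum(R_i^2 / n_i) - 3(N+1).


Step 1: Combine all N = 10 observations and assign midranks.
sorted (value, group, rank): (9,G1,1), (12,G3,2), (15,G2,3), (17,G2,4), (18,G3,5), (19,G1,6), (20,G1,7.5), (20,G2,7.5), (23,G3,9), (25,G3,10)
Step 2: Sum ranks within each group.
R_1 = 14.5 (n_1 = 3)
R_2 = 14.5 (n_2 = 3)
R_3 = 26 (n_3 = 4)
Step 3: H = 12/(N(N+1)) * sum(R_i^2/n_i) - 3(N+1)
     = 12/(10*11) * (14.5^2/3 + 14.5^2/3 + 26^2/4) - 3*11
     = 0.109091 * 309.167 - 33
     = 0.727273.
Step 4: Ties present; correction factor C = 1 - 6/(10^3 - 10) = 0.993939. Corrected H = 0.727273 / 0.993939 = 0.731707.
Step 5: Under H0, H ~ chi^2(2); p-value = 0.693604.
Step 6: alpha = 0.05. fail to reject H0.

H = 0.7317, df = 2, p = 0.693604, fail to reject H0.


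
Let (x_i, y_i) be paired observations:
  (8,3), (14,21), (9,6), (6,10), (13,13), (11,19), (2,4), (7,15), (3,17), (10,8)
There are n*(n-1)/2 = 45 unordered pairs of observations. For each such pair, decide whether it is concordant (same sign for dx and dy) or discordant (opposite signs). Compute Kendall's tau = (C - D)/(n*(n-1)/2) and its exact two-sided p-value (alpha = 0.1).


Step 1: Enumerate the 45 unordered pairs (i,j) with i<j and classify each by sign(x_j-x_i) * sign(y_j-y_i).
  (1,2):dx=+6,dy=+18->C; (1,3):dx=+1,dy=+3->C; (1,4):dx=-2,dy=+7->D; (1,5):dx=+5,dy=+10->C
  (1,6):dx=+3,dy=+16->C; (1,7):dx=-6,dy=+1->D; (1,8):dx=-1,dy=+12->D; (1,9):dx=-5,dy=+14->D
  (1,10):dx=+2,dy=+5->C; (2,3):dx=-5,dy=-15->C; (2,4):dx=-8,dy=-11->C; (2,5):dx=-1,dy=-8->C
  (2,6):dx=-3,dy=-2->C; (2,7):dx=-12,dy=-17->C; (2,8):dx=-7,dy=-6->C; (2,9):dx=-11,dy=-4->C
  (2,10):dx=-4,dy=-13->C; (3,4):dx=-3,dy=+4->D; (3,5):dx=+4,dy=+7->C; (3,6):dx=+2,dy=+13->C
  (3,7):dx=-7,dy=-2->C; (3,8):dx=-2,dy=+9->D; (3,9):dx=-6,dy=+11->D; (3,10):dx=+1,dy=+2->C
  (4,5):dx=+7,dy=+3->C; (4,6):dx=+5,dy=+9->C; (4,7):dx=-4,dy=-6->C; (4,8):dx=+1,dy=+5->C
  (4,9):dx=-3,dy=+7->D; (4,10):dx=+4,dy=-2->D; (5,6):dx=-2,dy=+6->D; (5,7):dx=-11,dy=-9->C
  (5,8):dx=-6,dy=+2->D; (5,9):dx=-10,dy=+4->D; (5,10):dx=-3,dy=-5->C; (6,7):dx=-9,dy=-15->C
  (6,8):dx=-4,dy=-4->C; (6,9):dx=-8,dy=-2->C; (6,10):dx=-1,dy=-11->C; (7,8):dx=+5,dy=+11->C
  (7,9):dx=+1,dy=+13->C; (7,10):dx=+8,dy=+4->C; (8,9):dx=-4,dy=+2->D; (8,10):dx=+3,dy=-7->D
  (9,10):dx=+7,dy=-9->D
Step 2: C = 30, D = 15, total pairs = 45.
Step 3: tau = (C - D)/(n(n-1)/2) = (30 - 15)/45 = 0.333333.
Step 4: Exact two-sided p-value (enumerate n! = 3628800 permutations of y under H0): p = 0.216373.
Step 5: alpha = 0.1. fail to reject H0.

tau_b = 0.3333 (C=30, D=15), p = 0.216373, fail to reject H0.


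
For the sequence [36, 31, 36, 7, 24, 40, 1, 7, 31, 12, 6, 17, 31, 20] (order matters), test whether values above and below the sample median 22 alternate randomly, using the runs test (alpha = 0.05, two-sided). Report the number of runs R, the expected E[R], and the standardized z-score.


Step 1: Compute median = 22; label A = above, B = below.
Labels in order: AAABAABBABBBAB  (n_A = 7, n_B = 7)
Step 2: Count runs R = 8.
Step 3: Under H0 (random ordering), E[R] = 2*n_A*n_B/(n_A+n_B) + 1 = 2*7*7/14 + 1 = 8.0000.
        Var[R] = 2*n_A*n_B*(2*n_A*n_B - n_A - n_B) / ((n_A+n_B)^2 * (n_A+n_B-1)) = 8232/2548 = 3.2308.
        SD[R] = 1.7974.
Step 4: R = E[R], so z = 0 with no continuity correction.
Step 5: Two-sided p-value via normal approximation = 2*(1 - Phi(|z|)) = 1.000000.
Step 6: alpha = 0.05. fail to reject H0.

R = 8, z = 0.0000, p = 1.000000, fail to reject H0.


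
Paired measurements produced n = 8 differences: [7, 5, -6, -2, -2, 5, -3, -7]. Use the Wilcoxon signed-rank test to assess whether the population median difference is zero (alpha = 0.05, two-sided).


Step 1: Drop any zero differences (none here) and take |d_i|.
|d| = [7, 5, 6, 2, 2, 5, 3, 7]
Step 2: Midrank |d_i| (ties get averaged ranks).
ranks: |7|->7.5, |5|->4.5, |6|->6, |2|->1.5, |2|->1.5, |5|->4.5, |3|->3, |7|->7.5
Step 3: Attach original signs; sum ranks with positive sign and with negative sign.
W+ = 7.5 + 4.5 + 4.5 = 16.5
W- = 6 + 1.5 + 1.5 + 3 + 7.5 = 19.5
(Check: W+ + W- = 36 should equal n(n+1)/2 = 36.)
Step 4: Test statistic W = min(W+, W-) = 16.5.
Step 5: Ties in |d|, so use the tie-corrected normal approximation.
        E[W] = n(n+1)/4 = 8*9/4 = 18.
        Tie groups: |d|=2 (t=2), |d|=5 (t=2), |d|=7 (t=2); sum(t^3 - t) = 18.
        Var[W] = n(n+1)(2n+1)/24 - sum(t^3-t)/48 = 1224/24 - 18/48 = 50.625.
        z = (W - E[W]) / sqrt(Var[W]) = (16.5 - 18) / 7.1151 = -0.2108.
        Two-sided p = 2*Phi(z) = 0.833029.
Step 6: alpha = 0.05. fail to reject H0.

W+ = 16.5, W- = 19.5, W = min = 16.5, p = 0.833029, fail to reject H0.


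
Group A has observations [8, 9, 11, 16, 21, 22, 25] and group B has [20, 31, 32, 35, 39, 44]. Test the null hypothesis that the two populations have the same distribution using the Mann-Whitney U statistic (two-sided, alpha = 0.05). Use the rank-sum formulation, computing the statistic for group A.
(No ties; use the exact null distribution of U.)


Step 1: Combine and sort all 13 observations; assign midranks.
sorted (value, group): (8,X), (9,X), (11,X), (16,X), (20,Y), (21,X), (22,X), (25,X), (31,Y), (32,Y), (35,Y), (39,Y), (44,Y)
ranks: 8->1, 9->2, 11->3, 16->4, 20->5, 21->6, 22->7, 25->8, 31->9, 32->10, 35->11, 39->12, 44->13
Step 2: Rank sum for X: R1 = 1 + 2 + 3 + 4 + 6 + 7 + 8 = 31.
Step 3: U_X = R1 - n1(n1+1)/2 = 31 - 7*8/2 = 31 - 28 = 3.
       U_Y = n1*n2 - U_X = 42 - 3 = 39.
Step 4: No ties, so the exact null distribution of U (based on enumerating the C(13,7) = 1716 equally likely rank assignments) gives the two-sided p-value.
Step 5: p-value = 0.008159; compare to alpha = 0.05. reject H0.

U_X = 3, p = 0.008159, reject H0 at alpha = 0.05.


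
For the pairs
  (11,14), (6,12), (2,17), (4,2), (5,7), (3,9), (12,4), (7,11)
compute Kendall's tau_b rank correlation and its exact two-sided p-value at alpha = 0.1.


Step 1: Enumerate the 28 unordered pairs (i,j) with i<j and classify each by sign(x_j-x_i) * sign(y_j-y_i).
  (1,2):dx=-5,dy=-2->C; (1,3):dx=-9,dy=+3->D; (1,4):dx=-7,dy=-12->C; (1,5):dx=-6,dy=-7->C
  (1,6):dx=-8,dy=-5->C; (1,7):dx=+1,dy=-10->D; (1,8):dx=-4,dy=-3->C; (2,3):dx=-4,dy=+5->D
  (2,4):dx=-2,dy=-10->C; (2,5):dx=-1,dy=-5->C; (2,6):dx=-3,dy=-3->C; (2,7):dx=+6,dy=-8->D
  (2,8):dx=+1,dy=-1->D; (3,4):dx=+2,dy=-15->D; (3,5):dx=+3,dy=-10->D; (3,6):dx=+1,dy=-8->D
  (3,7):dx=+10,dy=-13->D; (3,8):dx=+5,dy=-6->D; (4,5):dx=+1,dy=+5->C; (4,6):dx=-1,dy=+7->D
  (4,7):dx=+8,dy=+2->C; (4,8):dx=+3,dy=+9->C; (5,6):dx=-2,dy=+2->D; (5,7):dx=+7,dy=-3->D
  (5,8):dx=+2,dy=+4->C; (6,7):dx=+9,dy=-5->D; (6,8):dx=+4,dy=+2->C; (7,8):dx=-5,dy=+7->D
Step 2: C = 13, D = 15, total pairs = 28.
Step 3: tau = (C - D)/(n(n-1)/2) = (13 - 15)/28 = -0.071429.
Step 4: Exact two-sided p-value (enumerate n! = 40320 permutations of y under H0): p = 0.904861.
Step 5: alpha = 0.1. fail to reject H0.

tau_b = -0.0714 (C=13, D=15), p = 0.904861, fail to reject H0.


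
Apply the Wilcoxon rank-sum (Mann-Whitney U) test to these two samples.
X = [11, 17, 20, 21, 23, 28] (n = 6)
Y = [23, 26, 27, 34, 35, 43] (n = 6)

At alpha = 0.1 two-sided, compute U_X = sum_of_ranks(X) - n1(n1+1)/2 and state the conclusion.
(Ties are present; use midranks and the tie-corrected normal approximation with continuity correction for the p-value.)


Step 1: Combine and sort all 12 observations; assign midranks.
sorted (value, group): (11,X), (17,X), (20,X), (21,X), (23,X), (23,Y), (26,Y), (27,Y), (28,X), (34,Y), (35,Y), (43,Y)
ranks: 11->1, 17->2, 20->3, 21->4, 23->5.5, 23->5.5, 26->7, 27->8, 28->9, 34->10, 35->11, 43->12
Step 2: Rank sum for X: R1 = 1 + 2 + 3 + 4 + 5.5 + 9 = 24.5.
Step 3: U_X = R1 - n1(n1+1)/2 = 24.5 - 6*7/2 = 24.5 - 21 = 3.5.
       U_Y = n1*n2 - U_X = 36 - 3.5 = 32.5.
Step 4: Ties are present, so use the tie-corrected normal approximation (with continuity correction) for the p-value.
Step 5: p-value = 0.024722; compare to alpha = 0.1. reject H0.

U_X = 3.5, p = 0.024722, reject H0 at alpha = 0.1.


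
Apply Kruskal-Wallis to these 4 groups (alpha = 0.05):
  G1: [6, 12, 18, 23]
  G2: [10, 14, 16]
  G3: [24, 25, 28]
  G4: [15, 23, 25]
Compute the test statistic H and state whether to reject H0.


Step 1: Combine all N = 13 observations and assign midranks.
sorted (value, group, rank): (6,G1,1), (10,G2,2), (12,G1,3), (14,G2,4), (15,G4,5), (16,G2,6), (18,G1,7), (23,G1,8.5), (23,G4,8.5), (24,G3,10), (25,G3,11.5), (25,G4,11.5), (28,G3,13)
Step 2: Sum ranks within each group.
R_1 = 19.5 (n_1 = 4)
R_2 = 12 (n_2 = 3)
R_3 = 34.5 (n_3 = 3)
R_4 = 25 (n_4 = 3)
Step 3: H = 12/(N(N+1)) * sum(R_i^2/n_i) - 3(N+1)
     = 12/(13*14) * (19.5^2/4 + 12^2/3 + 34.5^2/3 + 25^2/3) - 3*14
     = 0.065934 * 748.146 - 42
     = 7.328297.
Step 4: Ties present; correction factor C = 1 - 12/(13^3 - 13) = 0.994505. Corrected H = 7.328297 / 0.994505 = 7.368785.
Step 5: Under H0, H ~ chi^2(3); p-value = 0.061028.
Step 6: alpha = 0.05. fail to reject H0.

H = 7.3688, df = 3, p = 0.061028, fail to reject H0.


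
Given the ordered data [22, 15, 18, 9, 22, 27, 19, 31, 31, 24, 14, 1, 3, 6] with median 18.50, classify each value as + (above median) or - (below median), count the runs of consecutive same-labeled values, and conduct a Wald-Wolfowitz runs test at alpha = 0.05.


Step 1: Compute median = 18.50; label A = above, B = below.
Labels in order: ABBBAAAAAABBBB  (n_A = 7, n_B = 7)
Step 2: Count runs R = 4.
Step 3: Under H0 (random ordering), E[R] = 2*n_A*n_B/(n_A+n_B) + 1 = 2*7*7/14 + 1 = 8.0000.
        Var[R] = 2*n_A*n_B*(2*n_A*n_B - n_A - n_B) / ((n_A+n_B)^2 * (n_A+n_B-1)) = 8232/2548 = 3.2308.
        SD[R] = 1.7974.
Step 4: Continuity-corrected z = (R + 0.5 - E[R]) / SD[R] = (4 + 0.5 - 8.0000) / 1.7974 = -1.9472.
Step 5: Two-sided p-value via normal approximation = 2*(1 - Phi(|z|)) = 0.051508.
Step 6: alpha = 0.05. fail to reject H0.

R = 4, z = -1.9472, p = 0.051508, fail to reject H0.


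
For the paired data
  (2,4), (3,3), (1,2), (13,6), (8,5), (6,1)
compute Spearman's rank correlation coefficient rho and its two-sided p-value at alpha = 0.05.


Step 1: Rank x and y separately (midranks; no ties here).
rank(x): 2->2, 3->3, 1->1, 13->6, 8->5, 6->4
rank(y): 4->4, 3->3, 2->2, 6->6, 5->5, 1->1
Step 2: d_i = R_x(i) - R_y(i); compute d_i^2.
  (2-4)^2=4, (3-3)^2=0, (1-2)^2=1, (6-6)^2=0, (5-5)^2=0, (4-1)^2=9
sum(d^2) = 14.
Step 3: rho = 1 - 6*14 / (6*(6^2 - 1)) = 1 - 84/210 = 0.600000.
Step 4: Under H0, t = rho * sqrt((n-2)/(1-rho^2)) = 1.5000 ~ t(4).
Step 5: Two-sided p-value from the t-distribution with 4 df = 0.208000.
Step 6: alpha = 0.05. fail to reject H0.

rho = 0.6000, p = 0.208000, fail to reject H0 at alpha = 0.05.


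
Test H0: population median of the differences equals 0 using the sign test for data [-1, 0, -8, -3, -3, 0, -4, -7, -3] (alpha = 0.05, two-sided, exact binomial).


Step 1: Discard zero differences. Original n = 9; n_eff = number of nonzero differences = 7.
Nonzero differences (with sign): -1, -8, -3, -3, -4, -7, -3
Step 2: Count signs: positive = 0, negative = 7.
Step 3: Under H0: P(positive) = 0.5, so the number of positives S ~ Bin(7, 0.5).
Step 4: Two-sided exact p-value = sum of Bin(7,0.5) probabilities at or below the observed probability = 0.015625.
Step 5: alpha = 0.05. reject H0.

n_eff = 7, pos = 0, neg = 7, p = 0.015625, reject H0.


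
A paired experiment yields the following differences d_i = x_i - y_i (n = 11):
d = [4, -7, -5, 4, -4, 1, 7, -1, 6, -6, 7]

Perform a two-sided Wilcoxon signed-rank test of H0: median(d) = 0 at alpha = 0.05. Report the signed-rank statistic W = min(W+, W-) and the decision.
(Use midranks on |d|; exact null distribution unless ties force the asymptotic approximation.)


Step 1: Drop any zero differences (none here) and take |d_i|.
|d| = [4, 7, 5, 4, 4, 1, 7, 1, 6, 6, 7]
Step 2: Midrank |d_i| (ties get averaged ranks).
ranks: |4|->4, |7|->10, |5|->6, |4|->4, |4|->4, |1|->1.5, |7|->10, |1|->1.5, |6|->7.5, |6|->7.5, |7|->10
Step 3: Attach original signs; sum ranks with positive sign and with negative sign.
W+ = 4 + 4 + 1.5 + 10 + 7.5 + 10 = 37
W- = 10 + 6 + 4 + 1.5 + 7.5 = 29
(Check: W+ + W- = 66 should equal n(n+1)/2 = 66.)
Step 4: Test statistic W = min(W+, W-) = 29.
Step 5: Ties in |d|, so use the tie-corrected normal approximation.
        E[W] = n(n+1)/4 = 11*12/4 = 33.
        Tie groups: |d|=1 (t=2), |d|=4 (t=3), |d|=6 (t=2), |d|=7 (t=3); sum(t^3 - t) = 60.
        Var[W] = n(n+1)(2n+1)/24 - sum(t^3-t)/48 = 3036/24 - 60/48 = 125.25.
        z = (W - E[W]) / sqrt(Var[W]) = (29 - 33) / 11.1915 = -0.3574.
        Two-sided p = 2*Phi(z) = 0.720782.
Step 6: alpha = 0.05. fail to reject H0.

W+ = 37, W- = 29, W = min = 29, p = 0.720782, fail to reject H0.


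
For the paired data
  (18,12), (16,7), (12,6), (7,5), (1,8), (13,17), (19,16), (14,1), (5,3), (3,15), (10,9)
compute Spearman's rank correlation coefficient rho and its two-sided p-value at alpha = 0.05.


Step 1: Rank x and y separately (midranks; no ties here).
rank(x): 18->10, 16->9, 12->6, 7->4, 1->1, 13->7, 19->11, 14->8, 5->3, 3->2, 10->5
rank(y): 12->8, 7->5, 6->4, 5->3, 8->6, 17->11, 16->10, 1->1, 3->2, 15->9, 9->7
Step 2: d_i = R_x(i) - R_y(i); compute d_i^2.
  (10-8)^2=4, (9-5)^2=16, (6-4)^2=4, (4-3)^2=1, (1-6)^2=25, (7-11)^2=16, (11-10)^2=1, (8-1)^2=49, (3-2)^2=1, (2-9)^2=49, (5-7)^2=4
sum(d^2) = 170.
Step 3: rho = 1 - 6*170 / (11*(11^2 - 1)) = 1 - 1020/1320 = 0.227273.
Step 4: Under H0, t = rho * sqrt((n-2)/(1-rho^2)) = 0.7001 ~ t(9).
Step 5: Two-sided p-value from the t-distribution with 9 df = 0.501536.
Step 6: alpha = 0.05. fail to reject H0.

rho = 0.2273, p = 0.501536, fail to reject H0 at alpha = 0.05.


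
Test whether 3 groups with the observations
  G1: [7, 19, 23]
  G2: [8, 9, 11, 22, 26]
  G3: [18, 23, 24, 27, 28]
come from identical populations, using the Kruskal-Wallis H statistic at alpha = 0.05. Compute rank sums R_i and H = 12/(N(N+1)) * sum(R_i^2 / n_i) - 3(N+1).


Step 1: Combine all N = 13 observations and assign midranks.
sorted (value, group, rank): (7,G1,1), (8,G2,2), (9,G2,3), (11,G2,4), (18,G3,5), (19,G1,6), (22,G2,7), (23,G1,8.5), (23,G3,8.5), (24,G3,10), (26,G2,11), (27,G3,12), (28,G3,13)
Step 2: Sum ranks within each group.
R_1 = 15.5 (n_1 = 3)
R_2 = 27 (n_2 = 5)
R_3 = 48.5 (n_3 = 5)
Step 3: H = 12/(N(N+1)) * sum(R_i^2/n_i) - 3(N+1)
     = 12/(13*14) * (15.5^2/3 + 27^2/5 + 48.5^2/5) - 3*14
     = 0.065934 * 696.333 - 42
     = 3.912088.
Step 4: Ties present; correction factor C = 1 - 6/(13^3 - 13) = 0.997253. Corrected H = 3.912088 / 0.997253 = 3.922865.
Step 5: Under H0, H ~ chi^2(2); p-value = 0.140657.
Step 6: alpha = 0.05. fail to reject H0.

H = 3.9229, df = 2, p = 0.140657, fail to reject H0.


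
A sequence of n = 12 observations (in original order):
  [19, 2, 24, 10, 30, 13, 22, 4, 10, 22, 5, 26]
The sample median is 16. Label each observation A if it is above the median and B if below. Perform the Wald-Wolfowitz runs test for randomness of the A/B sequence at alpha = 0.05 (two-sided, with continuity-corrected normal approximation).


Step 1: Compute median = 16; label A = above, B = below.
Labels in order: ABABABABBABA  (n_A = 6, n_B = 6)
Step 2: Count runs R = 11.
Step 3: Under H0 (random ordering), E[R] = 2*n_A*n_B/(n_A+n_B) + 1 = 2*6*6/12 + 1 = 7.0000.
        Var[R] = 2*n_A*n_B*(2*n_A*n_B - n_A - n_B) / ((n_A+n_B)^2 * (n_A+n_B-1)) = 4320/1584 = 2.7273.
        SD[R] = 1.6514.
Step 4: Continuity-corrected z = (R - 0.5 - E[R]) / SD[R] = (11 - 0.5 - 7.0000) / 1.6514 = 2.1194.
Step 5: Two-sided p-value via normal approximation = 2*(1 - Phi(|z|)) = 0.034060.
Step 6: alpha = 0.05. reject H0.

R = 11, z = 2.1194, p = 0.034060, reject H0.


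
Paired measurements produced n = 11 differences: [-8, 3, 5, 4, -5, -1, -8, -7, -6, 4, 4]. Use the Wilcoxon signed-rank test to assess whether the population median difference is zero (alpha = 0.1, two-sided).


Step 1: Drop any zero differences (none here) and take |d_i|.
|d| = [8, 3, 5, 4, 5, 1, 8, 7, 6, 4, 4]
Step 2: Midrank |d_i| (ties get averaged ranks).
ranks: |8|->10.5, |3|->2, |5|->6.5, |4|->4, |5|->6.5, |1|->1, |8|->10.5, |7|->9, |6|->8, |4|->4, |4|->4
Step 3: Attach original signs; sum ranks with positive sign and with negative sign.
W+ = 2 + 6.5 + 4 + 4 + 4 = 20.5
W- = 10.5 + 6.5 + 1 + 10.5 + 9 + 8 = 45.5
(Check: W+ + W- = 66 should equal n(n+1)/2 = 66.)
Step 4: Test statistic W = min(W+, W-) = 20.5.
Step 5: Ties in |d|, so use the tie-corrected normal approximation.
        E[W] = n(n+1)/4 = 11*12/4 = 33.
        Tie groups: |d|=4 (t=3), |d|=5 (t=2), |d|=8 (t=2); sum(t^3 - t) = 36.
        Var[W] = n(n+1)(2n+1)/24 - sum(t^3-t)/48 = 3036/24 - 36/48 = 125.75.
        z = (W - E[W]) / sqrt(Var[W]) = (20.5 - 33) / 11.2138 = -1.1147.
        Two-sided p = 2*Phi(z) = 0.264981.
Step 6: alpha = 0.1. fail to reject H0.

W+ = 20.5, W- = 45.5, W = min = 20.5, p = 0.264981, fail to reject H0.


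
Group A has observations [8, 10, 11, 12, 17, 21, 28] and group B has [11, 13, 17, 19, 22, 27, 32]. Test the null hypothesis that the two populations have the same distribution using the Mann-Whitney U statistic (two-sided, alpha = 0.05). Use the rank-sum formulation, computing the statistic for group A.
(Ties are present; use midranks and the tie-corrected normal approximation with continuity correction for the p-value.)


Step 1: Combine and sort all 14 observations; assign midranks.
sorted (value, group): (8,X), (10,X), (11,X), (11,Y), (12,X), (13,Y), (17,X), (17,Y), (19,Y), (21,X), (22,Y), (27,Y), (28,X), (32,Y)
ranks: 8->1, 10->2, 11->3.5, 11->3.5, 12->5, 13->6, 17->7.5, 17->7.5, 19->9, 21->10, 22->11, 27->12, 28->13, 32->14
Step 2: Rank sum for X: R1 = 1 + 2 + 3.5 + 5 + 7.5 + 10 + 13 = 42.
Step 3: U_X = R1 - n1(n1+1)/2 = 42 - 7*8/2 = 42 - 28 = 14.
       U_Y = n1*n2 - U_X = 49 - 14 = 35.
Step 4: Ties are present, so use the tie-corrected normal approximation (with continuity correction) for the p-value.
Step 5: p-value = 0.200345; compare to alpha = 0.05. fail to reject H0.

U_X = 14, p = 0.200345, fail to reject H0 at alpha = 0.05.


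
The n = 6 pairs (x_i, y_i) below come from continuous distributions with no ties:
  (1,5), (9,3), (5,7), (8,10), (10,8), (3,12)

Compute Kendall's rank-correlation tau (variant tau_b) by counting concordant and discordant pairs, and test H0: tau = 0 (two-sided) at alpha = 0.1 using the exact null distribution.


Step 1: Enumerate the 15 unordered pairs (i,j) with i<j and classify each by sign(x_j-x_i) * sign(y_j-y_i).
  (1,2):dx=+8,dy=-2->D; (1,3):dx=+4,dy=+2->C; (1,4):dx=+7,dy=+5->C; (1,5):dx=+9,dy=+3->C
  (1,6):dx=+2,dy=+7->C; (2,3):dx=-4,dy=+4->D; (2,4):dx=-1,dy=+7->D; (2,5):dx=+1,dy=+5->C
  (2,6):dx=-6,dy=+9->D; (3,4):dx=+3,dy=+3->C; (3,5):dx=+5,dy=+1->C; (3,6):dx=-2,dy=+5->D
  (4,5):dx=+2,dy=-2->D; (4,6):dx=-5,dy=+2->D; (5,6):dx=-7,dy=+4->D
Step 2: C = 7, D = 8, total pairs = 15.
Step 3: tau = (C - D)/(n(n-1)/2) = (7 - 8)/15 = -0.066667.
Step 4: Exact two-sided p-value (enumerate n! = 720 permutations of y under H0): p = 1.000000.
Step 5: alpha = 0.1. fail to reject H0.

tau_b = -0.0667 (C=7, D=8), p = 1.000000, fail to reject H0.


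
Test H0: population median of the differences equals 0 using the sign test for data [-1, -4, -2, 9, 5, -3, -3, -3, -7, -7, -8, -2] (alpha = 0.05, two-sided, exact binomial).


Step 1: Discard zero differences. Original n = 12; n_eff = number of nonzero differences = 12.
Nonzero differences (with sign): -1, -4, -2, +9, +5, -3, -3, -3, -7, -7, -8, -2
Step 2: Count signs: positive = 2, negative = 10.
Step 3: Under H0: P(positive) = 0.5, so the number of positives S ~ Bin(12, 0.5).
Step 4: Two-sided exact p-value = sum of Bin(12,0.5) probabilities at or below the observed probability = 0.038574.
Step 5: alpha = 0.05. reject H0.

n_eff = 12, pos = 2, neg = 10, p = 0.038574, reject H0.


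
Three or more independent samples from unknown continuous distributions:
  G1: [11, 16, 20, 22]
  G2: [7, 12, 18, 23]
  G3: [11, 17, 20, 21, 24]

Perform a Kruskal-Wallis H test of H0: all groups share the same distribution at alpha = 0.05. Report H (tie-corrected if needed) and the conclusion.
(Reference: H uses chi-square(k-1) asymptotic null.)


Step 1: Combine all N = 13 observations and assign midranks.
sorted (value, group, rank): (7,G2,1), (11,G1,2.5), (11,G3,2.5), (12,G2,4), (16,G1,5), (17,G3,6), (18,G2,7), (20,G1,8.5), (20,G3,8.5), (21,G3,10), (22,G1,11), (23,G2,12), (24,G3,13)
Step 2: Sum ranks within each group.
R_1 = 27 (n_1 = 4)
R_2 = 24 (n_2 = 4)
R_3 = 40 (n_3 = 5)
Step 3: H = 12/(N(N+1)) * sum(R_i^2/n_i) - 3(N+1)
     = 12/(13*14) * (27^2/4 + 24^2/4 + 40^2/5) - 3*14
     = 0.065934 * 646.25 - 42
     = 0.609890.
Step 4: Ties present; correction factor C = 1 - 12/(13^3 - 13) = 0.994505. Corrected H = 0.609890 / 0.994505 = 0.613260.
Step 5: Under H0, H ~ chi^2(2); p-value = 0.735923.
Step 6: alpha = 0.05. fail to reject H0.

H = 0.6133, df = 2, p = 0.735923, fail to reject H0.


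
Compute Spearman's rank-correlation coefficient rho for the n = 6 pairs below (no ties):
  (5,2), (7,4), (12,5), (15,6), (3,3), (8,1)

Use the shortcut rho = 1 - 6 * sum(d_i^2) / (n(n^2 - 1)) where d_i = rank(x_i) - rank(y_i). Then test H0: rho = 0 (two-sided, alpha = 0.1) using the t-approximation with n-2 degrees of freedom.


Step 1: Rank x and y separately (midranks; no ties here).
rank(x): 5->2, 7->3, 12->5, 15->6, 3->1, 8->4
rank(y): 2->2, 4->4, 5->5, 6->6, 3->3, 1->1
Step 2: d_i = R_x(i) - R_y(i); compute d_i^2.
  (2-2)^2=0, (3-4)^2=1, (5-5)^2=0, (6-6)^2=0, (1-3)^2=4, (4-1)^2=9
sum(d^2) = 14.
Step 3: rho = 1 - 6*14 / (6*(6^2 - 1)) = 1 - 84/210 = 0.600000.
Step 4: Under H0, t = rho * sqrt((n-2)/(1-rho^2)) = 1.5000 ~ t(4).
Step 5: Two-sided p-value from the t-distribution with 4 df = 0.208000.
Step 6: alpha = 0.1. fail to reject H0.

rho = 0.6000, p = 0.208000, fail to reject H0 at alpha = 0.1.


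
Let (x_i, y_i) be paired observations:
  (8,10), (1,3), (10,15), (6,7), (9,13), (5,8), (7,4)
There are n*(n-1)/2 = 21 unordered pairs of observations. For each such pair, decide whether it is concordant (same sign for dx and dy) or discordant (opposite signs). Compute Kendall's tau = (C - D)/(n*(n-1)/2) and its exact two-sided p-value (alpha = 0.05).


Step 1: Enumerate the 21 unordered pairs (i,j) with i<j and classify each by sign(x_j-x_i) * sign(y_j-y_i).
  (1,2):dx=-7,dy=-7->C; (1,3):dx=+2,dy=+5->C; (1,4):dx=-2,dy=-3->C; (1,5):dx=+1,dy=+3->C
  (1,6):dx=-3,dy=-2->C; (1,7):dx=-1,dy=-6->C; (2,3):dx=+9,dy=+12->C; (2,4):dx=+5,dy=+4->C
  (2,5):dx=+8,dy=+10->C; (2,6):dx=+4,dy=+5->C; (2,7):dx=+6,dy=+1->C; (3,4):dx=-4,dy=-8->C
  (3,5):dx=-1,dy=-2->C; (3,6):dx=-5,dy=-7->C; (3,7):dx=-3,dy=-11->C; (4,5):dx=+3,dy=+6->C
  (4,6):dx=-1,dy=+1->D; (4,7):dx=+1,dy=-3->D; (5,6):dx=-4,dy=-5->C; (5,7):dx=-2,dy=-9->C
  (6,7):dx=+2,dy=-4->D
Step 2: C = 18, D = 3, total pairs = 21.
Step 3: tau = (C - D)/(n(n-1)/2) = (18 - 3)/21 = 0.714286.
Step 4: Exact two-sided p-value (enumerate n! = 5040 permutations of y under H0): p = 0.030159.
Step 5: alpha = 0.05. reject H0.

tau_b = 0.7143 (C=18, D=3), p = 0.030159, reject H0.


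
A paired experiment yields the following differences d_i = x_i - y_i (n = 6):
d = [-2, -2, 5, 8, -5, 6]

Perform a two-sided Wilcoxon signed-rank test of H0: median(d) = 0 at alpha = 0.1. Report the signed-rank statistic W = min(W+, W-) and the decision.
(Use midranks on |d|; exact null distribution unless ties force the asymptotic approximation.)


Step 1: Drop any zero differences (none here) and take |d_i|.
|d| = [2, 2, 5, 8, 5, 6]
Step 2: Midrank |d_i| (ties get averaged ranks).
ranks: |2|->1.5, |2|->1.5, |5|->3.5, |8|->6, |5|->3.5, |6|->5
Step 3: Attach original signs; sum ranks with positive sign and with negative sign.
W+ = 3.5 + 6 + 5 = 14.5
W- = 1.5 + 1.5 + 3.5 = 6.5
(Check: W+ + W- = 21 should equal n(n+1)/2 = 21.)
Step 4: Test statistic W = min(W+, W-) = 6.5.
Step 5: Ties in |d|, so use the tie-corrected normal approximation.
        E[W] = n(n+1)/4 = 6*7/4 = 10.5.
        Tie groups: |d|=2 (t=2), |d|=5 (t=2); sum(t^3 - t) = 12.
        Var[W] = n(n+1)(2n+1)/24 - sum(t^3-t)/48 = 546/24 - 12/48 = 22.5.
        z = (W - E[W]) / sqrt(Var[W]) = (6.5 - 10.5) / 4.7434 = -0.8433.
        Two-sided p = 2*Phi(z) = 0.399075.
Step 6: alpha = 0.1. fail to reject H0.

W+ = 14.5, W- = 6.5, W = min = 6.5, p = 0.399075, fail to reject H0.


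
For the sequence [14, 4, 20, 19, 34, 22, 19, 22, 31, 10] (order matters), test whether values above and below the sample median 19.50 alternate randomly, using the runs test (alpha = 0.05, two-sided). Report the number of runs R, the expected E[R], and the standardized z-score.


Step 1: Compute median = 19.50; label A = above, B = below.
Labels in order: BBABAABAAB  (n_A = 5, n_B = 5)
Step 2: Count runs R = 7.
Step 3: Under H0 (random ordering), E[R] = 2*n_A*n_B/(n_A+n_B) + 1 = 2*5*5/10 + 1 = 6.0000.
        Var[R] = 2*n_A*n_B*(2*n_A*n_B - n_A - n_B) / ((n_A+n_B)^2 * (n_A+n_B-1)) = 2000/900 = 2.2222.
        SD[R] = 1.4907.
Step 4: Continuity-corrected z = (R - 0.5 - E[R]) / SD[R] = (7 - 0.5 - 6.0000) / 1.4907 = 0.3354.
Step 5: Two-sided p-value via normal approximation = 2*(1 - Phi(|z|)) = 0.737316.
Step 6: alpha = 0.05. fail to reject H0.

R = 7, z = 0.3354, p = 0.737316, fail to reject H0.


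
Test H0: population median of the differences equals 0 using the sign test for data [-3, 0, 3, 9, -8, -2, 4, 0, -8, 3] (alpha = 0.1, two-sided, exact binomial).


Step 1: Discard zero differences. Original n = 10; n_eff = number of nonzero differences = 8.
Nonzero differences (with sign): -3, +3, +9, -8, -2, +4, -8, +3
Step 2: Count signs: positive = 4, negative = 4.
Step 3: Under H0: P(positive) = 0.5, so the number of positives S ~ Bin(8, 0.5).
Step 4: Two-sided exact p-value = sum of Bin(8,0.5) probabilities at or below the observed probability = 1.000000.
Step 5: alpha = 0.1. fail to reject H0.

n_eff = 8, pos = 4, neg = 4, p = 1.000000, fail to reject H0.


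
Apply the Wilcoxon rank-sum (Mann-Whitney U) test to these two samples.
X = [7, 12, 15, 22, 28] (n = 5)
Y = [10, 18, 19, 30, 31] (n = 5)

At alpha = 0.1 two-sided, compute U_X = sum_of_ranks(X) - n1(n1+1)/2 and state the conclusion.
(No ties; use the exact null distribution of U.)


Step 1: Combine and sort all 10 observations; assign midranks.
sorted (value, group): (7,X), (10,Y), (12,X), (15,X), (18,Y), (19,Y), (22,X), (28,X), (30,Y), (31,Y)
ranks: 7->1, 10->2, 12->3, 15->4, 18->5, 19->6, 22->7, 28->8, 30->9, 31->10
Step 2: Rank sum for X: R1 = 1 + 3 + 4 + 7 + 8 = 23.
Step 3: U_X = R1 - n1(n1+1)/2 = 23 - 5*6/2 = 23 - 15 = 8.
       U_Y = n1*n2 - U_X = 25 - 8 = 17.
Step 4: No ties, so the exact null distribution of U (based on enumerating the C(10,5) = 252 equally likely rank assignments) gives the two-sided p-value.
Step 5: p-value = 0.420635; compare to alpha = 0.1. fail to reject H0.

U_X = 8, p = 0.420635, fail to reject H0 at alpha = 0.1.


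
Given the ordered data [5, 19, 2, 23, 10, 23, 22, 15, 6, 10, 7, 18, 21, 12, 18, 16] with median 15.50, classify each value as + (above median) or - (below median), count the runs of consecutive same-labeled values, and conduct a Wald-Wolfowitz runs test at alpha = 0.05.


Step 1: Compute median = 15.50; label A = above, B = below.
Labels in order: BABABAABBBBAABAA  (n_A = 8, n_B = 8)
Step 2: Count runs R = 10.
Step 3: Under H0 (random ordering), E[R] = 2*n_A*n_B/(n_A+n_B) + 1 = 2*8*8/16 + 1 = 9.0000.
        Var[R] = 2*n_A*n_B*(2*n_A*n_B - n_A - n_B) / ((n_A+n_B)^2 * (n_A+n_B-1)) = 14336/3840 = 3.7333.
        SD[R] = 1.9322.
Step 4: Continuity-corrected z = (R - 0.5 - E[R]) / SD[R] = (10 - 0.5 - 9.0000) / 1.9322 = 0.2588.
Step 5: Two-sided p-value via normal approximation = 2*(1 - Phi(|z|)) = 0.795809.
Step 6: alpha = 0.05. fail to reject H0.

R = 10, z = 0.2588, p = 0.795809, fail to reject H0.


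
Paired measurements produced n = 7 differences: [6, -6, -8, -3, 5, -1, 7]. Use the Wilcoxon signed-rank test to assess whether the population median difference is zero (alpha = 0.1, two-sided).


Step 1: Drop any zero differences (none here) and take |d_i|.
|d| = [6, 6, 8, 3, 5, 1, 7]
Step 2: Midrank |d_i| (ties get averaged ranks).
ranks: |6|->4.5, |6|->4.5, |8|->7, |3|->2, |5|->3, |1|->1, |7|->6
Step 3: Attach original signs; sum ranks with positive sign and with negative sign.
W+ = 4.5 + 3 + 6 = 13.5
W- = 4.5 + 7 + 2 + 1 = 14.5
(Check: W+ + W- = 28 should equal n(n+1)/2 = 28.)
Step 4: Test statistic W = min(W+, W-) = 13.5.
Step 5: Ties in |d|, so use the tie-corrected normal approximation.
        E[W] = n(n+1)/4 = 7*8/4 = 14.
        Tie groups: |d|=6 (t=2); sum(t^3 - t) = 6.
        Var[W] = n(n+1)(2n+1)/24 - sum(t^3-t)/48 = 840/24 - 6/48 = 34.875.
        z = (W - E[W]) / sqrt(Var[W]) = (13.5 - 14) / 5.9055 = -0.0847.
        Two-sided p = 2*Phi(z) = 0.932526.
Step 6: alpha = 0.1. fail to reject H0.

W+ = 13.5, W- = 14.5, W = min = 13.5, p = 0.932526, fail to reject H0.


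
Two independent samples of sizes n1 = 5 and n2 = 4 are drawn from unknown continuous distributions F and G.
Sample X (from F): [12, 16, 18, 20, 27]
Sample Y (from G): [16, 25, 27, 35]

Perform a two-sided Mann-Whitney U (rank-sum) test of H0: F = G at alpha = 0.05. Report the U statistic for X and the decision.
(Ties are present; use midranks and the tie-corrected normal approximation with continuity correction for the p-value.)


Step 1: Combine and sort all 9 observations; assign midranks.
sorted (value, group): (12,X), (16,X), (16,Y), (18,X), (20,X), (25,Y), (27,X), (27,Y), (35,Y)
ranks: 12->1, 16->2.5, 16->2.5, 18->4, 20->5, 25->6, 27->7.5, 27->7.5, 35->9
Step 2: Rank sum for X: R1 = 1 + 2.5 + 4 + 5 + 7.5 = 20.
Step 3: U_X = R1 - n1(n1+1)/2 = 20 - 5*6/2 = 20 - 15 = 5.
       U_Y = n1*n2 - U_X = 20 - 5 = 15.
Step 4: Ties are present, so use the tie-corrected normal approximation (with continuity correction) for the p-value.
Step 5: p-value = 0.266322; compare to alpha = 0.05. fail to reject H0.

U_X = 5, p = 0.266322, fail to reject H0 at alpha = 0.05.


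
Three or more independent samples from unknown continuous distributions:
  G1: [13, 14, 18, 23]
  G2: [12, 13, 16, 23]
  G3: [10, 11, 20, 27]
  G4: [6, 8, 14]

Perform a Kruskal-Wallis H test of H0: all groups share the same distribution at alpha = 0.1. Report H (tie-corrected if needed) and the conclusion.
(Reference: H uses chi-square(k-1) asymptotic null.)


Step 1: Combine all N = 15 observations and assign midranks.
sorted (value, group, rank): (6,G4,1), (8,G4,2), (10,G3,3), (11,G3,4), (12,G2,5), (13,G1,6.5), (13,G2,6.5), (14,G1,8.5), (14,G4,8.5), (16,G2,10), (18,G1,11), (20,G3,12), (23,G1,13.5), (23,G2,13.5), (27,G3,15)
Step 2: Sum ranks within each group.
R_1 = 39.5 (n_1 = 4)
R_2 = 35 (n_2 = 4)
R_3 = 34 (n_3 = 4)
R_4 = 11.5 (n_4 = 3)
Step 3: H = 12/(N(N+1)) * sum(R_i^2/n_i) - 3(N+1)
     = 12/(15*16) * (39.5^2/4 + 35^2/4 + 34^2/4 + 11.5^2/3) - 3*16
     = 0.050000 * 1029.4 - 48
     = 3.469792.
Step 4: Ties present; correction factor C = 1 - 18/(15^3 - 15) = 0.994643. Corrected H = 3.469792 / 0.994643 = 3.488480.
Step 5: Under H0, H ~ chi^2(3); p-value = 0.322259.
Step 6: alpha = 0.1. fail to reject H0.

H = 3.4885, df = 3, p = 0.322259, fail to reject H0.


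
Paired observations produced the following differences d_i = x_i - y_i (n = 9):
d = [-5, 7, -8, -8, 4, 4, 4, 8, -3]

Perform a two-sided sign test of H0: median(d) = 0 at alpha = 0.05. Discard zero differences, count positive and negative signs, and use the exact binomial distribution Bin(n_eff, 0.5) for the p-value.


Step 1: Discard zero differences. Original n = 9; n_eff = number of nonzero differences = 9.
Nonzero differences (with sign): -5, +7, -8, -8, +4, +4, +4, +8, -3
Step 2: Count signs: positive = 5, negative = 4.
Step 3: Under H0: P(positive) = 0.5, so the number of positives S ~ Bin(9, 0.5).
Step 4: Two-sided exact p-value = sum of Bin(9,0.5) probabilities at or below the observed probability = 1.000000.
Step 5: alpha = 0.05. fail to reject H0.

n_eff = 9, pos = 5, neg = 4, p = 1.000000, fail to reject H0.


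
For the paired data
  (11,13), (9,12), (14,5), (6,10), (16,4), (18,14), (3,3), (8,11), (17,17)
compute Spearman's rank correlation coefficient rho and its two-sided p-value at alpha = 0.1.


Step 1: Rank x and y separately (midranks; no ties here).
rank(x): 11->5, 9->4, 14->6, 6->2, 16->7, 18->9, 3->1, 8->3, 17->8
rank(y): 13->7, 12->6, 5->3, 10->4, 4->2, 14->8, 3->1, 11->5, 17->9
Step 2: d_i = R_x(i) - R_y(i); compute d_i^2.
  (5-7)^2=4, (4-6)^2=4, (6-3)^2=9, (2-4)^2=4, (7-2)^2=25, (9-8)^2=1, (1-1)^2=0, (3-5)^2=4, (8-9)^2=1
sum(d^2) = 52.
Step 3: rho = 1 - 6*52 / (9*(9^2 - 1)) = 1 - 312/720 = 0.566667.
Step 4: Under H0, t = rho * sqrt((n-2)/(1-rho^2)) = 1.8196 ~ t(7).
Step 5: Two-sided p-value from the t-distribution with 7 df = 0.111633.
Step 6: alpha = 0.1. fail to reject H0.

rho = 0.5667, p = 0.111633, fail to reject H0 at alpha = 0.1.


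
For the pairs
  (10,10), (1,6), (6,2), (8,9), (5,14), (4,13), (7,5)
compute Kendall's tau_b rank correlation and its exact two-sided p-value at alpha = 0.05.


Step 1: Enumerate the 21 unordered pairs (i,j) with i<j and classify each by sign(x_j-x_i) * sign(y_j-y_i).
  (1,2):dx=-9,dy=-4->C; (1,3):dx=-4,dy=-8->C; (1,4):dx=-2,dy=-1->C; (1,5):dx=-5,dy=+4->D
  (1,6):dx=-6,dy=+3->D; (1,7):dx=-3,dy=-5->C; (2,3):dx=+5,dy=-4->D; (2,4):dx=+7,dy=+3->C
  (2,5):dx=+4,dy=+8->C; (2,6):dx=+3,dy=+7->C; (2,7):dx=+6,dy=-1->D; (3,4):dx=+2,dy=+7->C
  (3,5):dx=-1,dy=+12->D; (3,6):dx=-2,dy=+11->D; (3,7):dx=+1,dy=+3->C; (4,5):dx=-3,dy=+5->D
  (4,6):dx=-4,dy=+4->D; (4,7):dx=-1,dy=-4->C; (5,6):dx=-1,dy=-1->C; (5,7):dx=+2,dy=-9->D
  (6,7):dx=+3,dy=-8->D
Step 2: C = 11, D = 10, total pairs = 21.
Step 3: tau = (C - D)/(n(n-1)/2) = (11 - 10)/21 = 0.047619.
Step 4: Exact two-sided p-value (enumerate n! = 5040 permutations of y under H0): p = 1.000000.
Step 5: alpha = 0.05. fail to reject H0.

tau_b = 0.0476 (C=11, D=10), p = 1.000000, fail to reject H0.


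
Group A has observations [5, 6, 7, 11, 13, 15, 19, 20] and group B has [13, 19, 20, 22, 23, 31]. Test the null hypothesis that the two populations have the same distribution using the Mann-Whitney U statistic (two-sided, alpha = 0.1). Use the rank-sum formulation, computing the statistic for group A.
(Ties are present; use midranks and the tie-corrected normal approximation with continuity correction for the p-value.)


Step 1: Combine and sort all 14 observations; assign midranks.
sorted (value, group): (5,X), (6,X), (7,X), (11,X), (13,X), (13,Y), (15,X), (19,X), (19,Y), (20,X), (20,Y), (22,Y), (23,Y), (31,Y)
ranks: 5->1, 6->2, 7->3, 11->4, 13->5.5, 13->5.5, 15->7, 19->8.5, 19->8.5, 20->10.5, 20->10.5, 22->12, 23->13, 31->14
Step 2: Rank sum for X: R1 = 1 + 2 + 3 + 4 + 5.5 + 7 + 8.5 + 10.5 = 41.5.
Step 3: U_X = R1 - n1(n1+1)/2 = 41.5 - 8*9/2 = 41.5 - 36 = 5.5.
       U_Y = n1*n2 - U_X = 48 - 5.5 = 42.5.
Step 4: Ties are present, so use the tie-corrected normal approximation (with continuity correction) for the p-value.
Step 5: p-value = 0.019728; compare to alpha = 0.1. reject H0.

U_X = 5.5, p = 0.019728, reject H0 at alpha = 0.1.


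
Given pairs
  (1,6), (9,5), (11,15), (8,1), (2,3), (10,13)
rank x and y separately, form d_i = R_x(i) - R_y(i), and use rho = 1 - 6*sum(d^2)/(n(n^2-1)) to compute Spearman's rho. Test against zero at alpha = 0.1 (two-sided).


Step 1: Rank x and y separately (midranks; no ties here).
rank(x): 1->1, 9->4, 11->6, 8->3, 2->2, 10->5
rank(y): 6->4, 5->3, 15->6, 1->1, 3->2, 13->5
Step 2: d_i = R_x(i) - R_y(i); compute d_i^2.
  (1-4)^2=9, (4-3)^2=1, (6-6)^2=0, (3-1)^2=4, (2-2)^2=0, (5-5)^2=0
sum(d^2) = 14.
Step 3: rho = 1 - 6*14 / (6*(6^2 - 1)) = 1 - 84/210 = 0.600000.
Step 4: Under H0, t = rho * sqrt((n-2)/(1-rho^2)) = 1.5000 ~ t(4).
Step 5: Two-sided p-value from the t-distribution with 4 df = 0.208000.
Step 6: alpha = 0.1. fail to reject H0.

rho = 0.6000, p = 0.208000, fail to reject H0 at alpha = 0.1.
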